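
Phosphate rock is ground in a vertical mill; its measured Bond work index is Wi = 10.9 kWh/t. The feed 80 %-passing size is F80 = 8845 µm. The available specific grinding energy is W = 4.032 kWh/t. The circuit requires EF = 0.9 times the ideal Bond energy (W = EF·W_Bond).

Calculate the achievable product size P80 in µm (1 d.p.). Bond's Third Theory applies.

W = 10·Wi·[P80^(−½) − F80^(−½)]
W_Bond = W / EF = 4.032 / 0.9 = 4.4800 kWh/t
1/√P80 = 1/√F80 + W_Bond/(10·Wi)
  = 4.4800/(10·10.9) + 1/√8845 = 0.041101 + 0.010633 = 0.051734
P80 = (1/0.051734)² = 19.3297² = 373.64 µm

P80 = 373.6 µm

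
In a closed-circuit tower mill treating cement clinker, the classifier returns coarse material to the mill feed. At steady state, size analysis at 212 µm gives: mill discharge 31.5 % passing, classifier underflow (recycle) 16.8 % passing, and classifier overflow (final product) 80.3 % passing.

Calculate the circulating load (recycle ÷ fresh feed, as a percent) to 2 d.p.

Mass balance on the −212 µm fraction:
(1+r)·d = r·u + o ⇒ r = (o−d)/(d−u)
r = (80.3 − 31.5)/(31.5 − 16.8) = 48.8/14.7 = 3.3197
CL = 100·r = 331.97 %

CL = 331.97 %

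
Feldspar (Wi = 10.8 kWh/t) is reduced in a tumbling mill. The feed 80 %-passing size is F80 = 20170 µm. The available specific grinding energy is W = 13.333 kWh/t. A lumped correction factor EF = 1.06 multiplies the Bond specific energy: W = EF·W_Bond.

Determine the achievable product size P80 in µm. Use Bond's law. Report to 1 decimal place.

P80 = 65.6 µm

Bond:  W = 10 Wi (1/√P − 1/√F)
W_Bond = W / EF = 13.333 / 1.06 = 12.5783 kWh/t
P80^(−½) = W_Bond/(10 Wi) + F80^(−½)
  = 12.5783/(10·10.8) + 1/√20170 = 0.116466 + 0.007041 = 0.123507
P80 = (1/0.123507)² = 8.0967² = 65.56 µm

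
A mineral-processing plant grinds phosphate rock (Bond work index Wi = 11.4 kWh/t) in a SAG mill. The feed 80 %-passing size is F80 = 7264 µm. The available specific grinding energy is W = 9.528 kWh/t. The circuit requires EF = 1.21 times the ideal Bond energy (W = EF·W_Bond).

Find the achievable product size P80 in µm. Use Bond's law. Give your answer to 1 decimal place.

P80 = 153.1 µm

Bond: W = 10·Wi·(1/√P80 − 1/√F80)
W_Bond = W / EF = 9.528 / 1.21 = 7.8744 kWh/t
⇒ 1/√P80 = W_Bond/(10 Wi) + 1/√F80
  = 7.8744/(10·11.4) + 1/√7264 = 0.069074 + 0.011733 = 0.080807
P80 = (1/0.080807)² = 12.3752² = 153.15 µm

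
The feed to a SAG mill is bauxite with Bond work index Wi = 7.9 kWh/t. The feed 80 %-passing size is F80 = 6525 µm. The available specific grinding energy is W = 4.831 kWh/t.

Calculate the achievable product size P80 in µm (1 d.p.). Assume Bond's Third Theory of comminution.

Bond: W = 10·Wi·(1/√P80 − 1/√F80)
⇒ 1/√P80 = W/(10·Wi) + 1/√F80
  = 4.8310/(10·7.9) + 1/√6525 = 0.061152 + 0.012380 = 0.073532
P80 = (1/0.073532)² = 13.5996² = 184.95 µm

P80 = 184.9 µm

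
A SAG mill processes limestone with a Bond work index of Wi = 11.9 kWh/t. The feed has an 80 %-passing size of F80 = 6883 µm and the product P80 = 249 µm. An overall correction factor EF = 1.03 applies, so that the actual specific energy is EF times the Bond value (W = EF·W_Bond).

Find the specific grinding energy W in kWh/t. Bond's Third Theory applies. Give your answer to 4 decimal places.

W_Bond = 10·Wi·(1/√P₈₀ − 1/√F₈₀)
1/√249 = 0.063372;  1/√6883 = 0.012053
W = 10·11.9·(0.063372 − 0.012053) = 6.1070 kWh/t
Corrected W = EF·W_Bond = 1.03·6.1070 = 6.2902 kWh/t

W = 6.2902 kWh/t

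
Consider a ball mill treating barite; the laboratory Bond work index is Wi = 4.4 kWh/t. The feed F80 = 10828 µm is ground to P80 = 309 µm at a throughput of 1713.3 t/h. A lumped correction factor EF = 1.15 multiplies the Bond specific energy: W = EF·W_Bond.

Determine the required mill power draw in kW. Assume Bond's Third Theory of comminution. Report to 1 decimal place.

W = 10 Wi (1/√P80 − 1/√F80)  [Bond]
W = 10·4.4·(1/√309 − 1/√10828) = 10·4.4·(0.047278) = 2.0802 kWh/t
Apply correction: 2.0802 × 1.15 = 2.3923 kWh/t
P_mill = W·ṁ = 2.3923·1713.3 = 4098.7 kW

P = 4098.7 kW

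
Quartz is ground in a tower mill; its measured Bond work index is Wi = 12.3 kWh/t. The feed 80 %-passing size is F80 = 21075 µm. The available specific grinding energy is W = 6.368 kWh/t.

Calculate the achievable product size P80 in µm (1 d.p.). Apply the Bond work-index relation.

Bond: W = 10·Wi·(1/√P80 − 1/√F80)
P80^-0.5 = F80^-0.5 + W/(10 Wi)
  = 6.3680/(10·12.3) + 1/√21075 = 0.051772 + 0.006888 = 0.058661
P80 = (1/0.058661)² = 17.0472² = 290.61 µm

P80 = 290.6 µm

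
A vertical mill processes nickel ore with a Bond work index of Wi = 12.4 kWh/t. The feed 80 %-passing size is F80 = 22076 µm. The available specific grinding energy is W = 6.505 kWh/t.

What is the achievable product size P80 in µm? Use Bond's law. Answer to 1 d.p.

W = 10 Wi (P80^-0.5 − F80^-0.5)
P80^-0.5 = F80^-0.5 + W/(10 Wi)
  = 6.5050/(10·12.4) + 1/√22076 = 0.052460 + 0.006730 = 0.059190
P80 = (1/0.059190)² = 16.8947² = 285.43 µm

P80 = 285.4 µm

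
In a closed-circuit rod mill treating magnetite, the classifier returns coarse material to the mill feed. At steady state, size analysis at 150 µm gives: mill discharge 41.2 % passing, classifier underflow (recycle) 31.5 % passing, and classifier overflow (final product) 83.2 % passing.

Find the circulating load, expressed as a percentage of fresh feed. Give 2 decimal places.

CL = 432.99 %

Two-product formula at 150 µm:
(1+r)·d = r·u + o ⇒ r = (o−d)/(d−u)
r = (83.2 − 41.2)/(41.2 − 31.5) = 42.0/9.7 = 4.3299
CL = 100·r = 432.99 %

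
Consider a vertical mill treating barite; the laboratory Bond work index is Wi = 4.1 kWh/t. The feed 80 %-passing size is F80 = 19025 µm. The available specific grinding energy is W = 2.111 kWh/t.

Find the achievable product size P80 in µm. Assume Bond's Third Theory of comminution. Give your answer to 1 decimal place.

Bond:  W = 10 Wi (1/√P − 1/√F)
1/√P80 = 1/√F80 + W/(10·Wi)
  = 2.1110/(10·4.1) + 1/√19025 = 0.051488 + 0.007250 = 0.058738
P80 = (1/0.058738)² = 17.0248² = 289.84 µm

P80 = 289.8 µm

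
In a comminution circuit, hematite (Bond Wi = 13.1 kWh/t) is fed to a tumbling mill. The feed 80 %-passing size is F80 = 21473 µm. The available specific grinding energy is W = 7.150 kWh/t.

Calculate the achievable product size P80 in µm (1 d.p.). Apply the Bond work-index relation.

Bond:  W = 10 Wi (1/√P − 1/√F)
P80^-0.5 = F80^-0.5 + W/(10 Wi)
  = 7.1500/(10·13.1) + 1/√21473 = 0.054580 + 0.006824 = 0.061404
P80 = (1/0.061404)² = 16.2855² = 265.22 µm

P80 = 265.2 µm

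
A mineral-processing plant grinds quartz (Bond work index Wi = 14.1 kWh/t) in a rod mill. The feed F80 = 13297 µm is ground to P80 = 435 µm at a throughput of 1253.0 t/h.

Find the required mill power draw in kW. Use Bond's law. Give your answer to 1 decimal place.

P = 6938.7 kW

Bond: W = 10·Wi·(1/√P80 − 1/√F80)
W = 10·14.1·(1/√435 − 1/√13297) = 10·14.1·(0.039274) = 5.5377 kWh/t
P_mill = W·ṁ = 5.5377·1253.0 = 6938.7 kW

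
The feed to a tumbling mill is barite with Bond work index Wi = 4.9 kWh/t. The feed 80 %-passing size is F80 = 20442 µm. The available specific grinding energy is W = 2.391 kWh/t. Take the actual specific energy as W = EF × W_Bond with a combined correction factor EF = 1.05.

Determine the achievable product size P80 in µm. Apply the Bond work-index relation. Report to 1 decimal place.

P80 = 349.8 µm

Bond:  W = 10 Wi (1/√P − 1/√F)
W_Bond = W / EF = 2.391 / 1.05 = 2.2771 kWh/t
1/√P80 = 1/√F80 + W_Bond/(10·Wi)
  = 2.2771/(10·4.9) + 1/√20442 = 0.046472 + 0.006994 = 0.053467
P80 = (1/0.053467)² = 18.7033² = 349.81 µm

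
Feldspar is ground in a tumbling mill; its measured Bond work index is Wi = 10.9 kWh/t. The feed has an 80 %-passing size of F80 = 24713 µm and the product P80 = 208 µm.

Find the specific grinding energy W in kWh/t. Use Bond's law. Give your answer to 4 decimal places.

W_Bond = 10·Wi·(1/√P₈₀ − 1/√F₈₀)
1/√208 = 0.069338;  1/√24713 = 0.006361
W = 10·10.9·(0.069338 − 0.006361) = 6.8644 kWh/t

W = 6.8644 kWh/t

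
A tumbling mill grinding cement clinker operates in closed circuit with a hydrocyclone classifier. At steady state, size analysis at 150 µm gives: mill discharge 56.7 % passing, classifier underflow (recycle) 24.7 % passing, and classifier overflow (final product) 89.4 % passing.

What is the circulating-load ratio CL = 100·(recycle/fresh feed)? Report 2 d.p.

CL = 102.19 %

Two-product formula at 150 µm:
d + r·d = r·u + o → r(d−u) = o−d
r = (89.4 − 56.7)/(56.7 − 24.7) = 32.7/32.0 = 1.0219
CL = 100·r = 102.19 %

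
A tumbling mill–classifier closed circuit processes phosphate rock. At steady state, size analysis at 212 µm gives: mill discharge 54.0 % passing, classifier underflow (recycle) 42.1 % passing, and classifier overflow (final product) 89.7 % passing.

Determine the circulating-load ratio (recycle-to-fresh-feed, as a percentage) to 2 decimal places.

CL = 300.00 %

Two-product formula at 212 µm:
Fd + Rd = Ru + Fo ⇒ R/F = (o−d)/(d−u)
r = (89.7 − 54.0)/(54.0 − 42.1) = 35.7/11.9 = 3.0000
CL = 100·r = 300.00 %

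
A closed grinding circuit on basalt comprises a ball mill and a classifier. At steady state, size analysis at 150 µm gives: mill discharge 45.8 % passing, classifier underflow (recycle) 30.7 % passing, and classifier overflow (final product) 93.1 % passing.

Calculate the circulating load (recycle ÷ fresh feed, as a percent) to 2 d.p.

CL = 313.25 %

Mass balance on the −150 µm fraction:
d + r·d = r·u + o → r(d−u) = o−d
r = (93.1 − 45.8)/(45.8 − 30.7) = 47.3/15.1 = 3.1325
CL = 100·r = 313.25 %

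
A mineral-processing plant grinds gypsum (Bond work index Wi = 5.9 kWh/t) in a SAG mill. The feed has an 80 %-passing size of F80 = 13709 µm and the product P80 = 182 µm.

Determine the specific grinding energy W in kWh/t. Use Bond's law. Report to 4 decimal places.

W = 3.8695 kWh/t

W = 10 Wi (1/√P80 − 1/√F80)  [Bond]
1/√182 = 0.074125;  1/√13709 = 0.008541
W = 10·5.9·(0.074125 − 0.008541) = 3.8695 kWh/t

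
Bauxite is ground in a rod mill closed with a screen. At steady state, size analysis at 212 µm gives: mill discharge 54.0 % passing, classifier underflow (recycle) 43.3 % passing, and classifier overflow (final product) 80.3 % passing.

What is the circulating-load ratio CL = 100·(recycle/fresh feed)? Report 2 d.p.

CL = 245.79 %

Balance %-passing 212 µm (r = R/F):
(1+r)·d = r·u + o ⇒ r = (o−d)/(d−u)
r = (80.3 − 54.0)/(54.0 − 43.3) = 26.3/10.7 = 2.4579
CL = 100·r = 245.79 %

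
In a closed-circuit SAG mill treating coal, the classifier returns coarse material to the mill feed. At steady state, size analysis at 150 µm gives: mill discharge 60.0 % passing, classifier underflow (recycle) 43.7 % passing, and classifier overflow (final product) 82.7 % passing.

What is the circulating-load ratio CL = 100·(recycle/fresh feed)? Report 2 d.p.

Balance %-passing 150 µm (r = R/F):
r = (o − d)/(d − u)
r = (82.7 − 60.0)/(60.0 − 43.7) = 22.7/16.3 = 1.3926
CL = 100·r = 139.26 %

CL = 139.26 %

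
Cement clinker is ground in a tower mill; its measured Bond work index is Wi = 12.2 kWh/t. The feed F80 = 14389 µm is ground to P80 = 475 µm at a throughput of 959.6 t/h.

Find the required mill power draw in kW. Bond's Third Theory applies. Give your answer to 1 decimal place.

W = 10 Wi / √P80 − 10 Wi / √F80
W = 10·12.2·(1/√475 − 1/√14389) = 10·12.2·(0.037547) = 4.5807 kWh/t
P_mill = W·ṁ = 4.5807·959.6 = 4395.6 kW

P = 4395.6 kW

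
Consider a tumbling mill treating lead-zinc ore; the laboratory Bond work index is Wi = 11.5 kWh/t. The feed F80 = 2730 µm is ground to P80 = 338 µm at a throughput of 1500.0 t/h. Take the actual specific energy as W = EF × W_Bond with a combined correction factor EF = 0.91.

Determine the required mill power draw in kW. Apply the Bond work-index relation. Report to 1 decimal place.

P = 5534.0 kW

W = 10 Wi (1/√P80 − 1/√F80)  [Bond]
W = 10·11.5·(1/√338 − 1/√2730) = 10·11.5·(0.035254) = 4.0542 kWh/t
With EF = 0.91: W = 4.0542·0.91 = 3.6893 kWh/t
Mill draw = 3.6893 × 1500.0 = 5534.0 kW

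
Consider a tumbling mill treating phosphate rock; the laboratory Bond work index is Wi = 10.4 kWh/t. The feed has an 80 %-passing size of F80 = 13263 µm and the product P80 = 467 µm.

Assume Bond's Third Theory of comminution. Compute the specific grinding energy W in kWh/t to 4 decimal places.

W = 3.9095 kWh/t

Bond:  W = 10 Wi (1/√P − 1/√F)
1/√467 = 0.046274;  1/√13263 = 0.008683
W = 10·10.4·(0.046274 − 0.008683) = 3.9095 kWh/t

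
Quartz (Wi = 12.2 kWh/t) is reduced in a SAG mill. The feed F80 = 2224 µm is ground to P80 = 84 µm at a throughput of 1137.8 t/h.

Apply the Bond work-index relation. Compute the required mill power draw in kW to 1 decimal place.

W = 10·Wi·[P80^(−½) − F80^(−½)]
W = 10·12.2·(1/√84 − 1/√2224) = 10·12.2·(0.087904) = 10.7243 kWh/t
P_mill = W·ṁ = 10.7243·1137.8 = 12202.1 kW

P = 12202.1 kW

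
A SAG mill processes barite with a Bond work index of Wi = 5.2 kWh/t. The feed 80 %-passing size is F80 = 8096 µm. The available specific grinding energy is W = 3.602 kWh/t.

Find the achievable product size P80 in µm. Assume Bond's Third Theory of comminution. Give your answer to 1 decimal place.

W = 10 Wi / √P80 − 10 Wi / √F80
⇒ 1/√P80 = W/(10 Wi) + 1/√F80
  = 3.6020/(10·5.2) + 1/√8096 = 0.069269 + 0.011114 = 0.080383
P80 = (1/0.080383)² = 12.4404² = 154.76 µm

P80 = 154.8 µm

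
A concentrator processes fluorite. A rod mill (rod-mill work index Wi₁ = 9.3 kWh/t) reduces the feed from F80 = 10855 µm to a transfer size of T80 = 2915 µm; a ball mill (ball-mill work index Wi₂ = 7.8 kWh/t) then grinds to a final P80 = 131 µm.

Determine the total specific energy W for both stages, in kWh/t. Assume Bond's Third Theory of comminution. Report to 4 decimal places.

Bond:  W = 10 Wi (1/√P − 1/√F)
Stage 1 (10855→2915 µm, Wi₁=9.3): W₁ = 10·9.3·(0.018522 − 0.009598) = 0.8299 kWh/t
Stage 2 (2915→131 µm, Wi₂=7.8): W₂ = 10·7.8·(0.087370 − 0.018522) = 5.3702 kWh/t
W = W₁ + W₂ = 0.8299 + 5.3702 = 6.2001 kWh/t

W = 6.2001 kWh/t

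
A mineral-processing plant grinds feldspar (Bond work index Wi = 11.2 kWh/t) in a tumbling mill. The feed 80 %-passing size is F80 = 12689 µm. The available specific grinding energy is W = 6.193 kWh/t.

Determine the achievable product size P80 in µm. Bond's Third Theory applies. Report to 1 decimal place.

P80 = 242.8 µm

W = 10·Wi·(P80^(-½) − F80^(-½))
⇒ 1/√P80 = W/(10·Wi) + 1/√F80
  = 6.1930/(10·11.2) + 1/√12689 = 0.055295 + 0.008877 = 0.064172
P80 = (1/0.064172)² = 15.5831² = 242.83 µm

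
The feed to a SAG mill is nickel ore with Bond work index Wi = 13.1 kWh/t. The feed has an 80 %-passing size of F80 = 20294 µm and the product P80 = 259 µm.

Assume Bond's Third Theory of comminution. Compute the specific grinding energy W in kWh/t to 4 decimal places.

W = 7.2204 kWh/t

Bond: W = 10·Wi·(1/√P80 − 1/√F80)
1/√259 = 0.062137;  1/√20294 = 0.007020
W = 10·13.1·(0.062137 − 0.007020) = 7.2204 kWh/t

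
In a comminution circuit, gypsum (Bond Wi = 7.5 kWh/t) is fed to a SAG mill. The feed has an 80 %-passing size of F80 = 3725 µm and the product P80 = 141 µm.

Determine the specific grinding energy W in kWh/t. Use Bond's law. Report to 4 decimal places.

W = 10 Wi (P80^-0.5 − F80^-0.5)
1/√141 = 0.084215;  1/√3725 = 0.016385
W = 10·7.5·(0.084215 − 0.016385) = 5.0873 kWh/t

W = 5.0873 kWh/t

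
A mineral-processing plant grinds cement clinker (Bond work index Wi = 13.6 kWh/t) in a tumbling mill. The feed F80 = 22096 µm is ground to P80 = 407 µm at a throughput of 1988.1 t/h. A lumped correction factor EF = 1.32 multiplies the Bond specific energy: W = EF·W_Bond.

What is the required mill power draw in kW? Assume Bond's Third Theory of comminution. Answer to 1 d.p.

Bond: W = 10·Wi·(1/√P80 − 1/√F80)
W = 10·13.6·(1/√407 − 1/√22096) = 10·13.6·(0.042841) = 5.8264 kWh/t
Apply correction: 5.8264 × 1.32 = 7.6908 kWh/t
Power = W × throughput = 7.6908 kWh/t × 1988.1 t/h = 15290.0 kW

P = 15290.0 kW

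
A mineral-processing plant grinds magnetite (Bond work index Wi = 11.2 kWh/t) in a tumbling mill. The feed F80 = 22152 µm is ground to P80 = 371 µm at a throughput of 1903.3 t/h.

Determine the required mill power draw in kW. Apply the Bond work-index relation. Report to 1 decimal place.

P = 9635.0 kW

W = 10·Wi·(P80^(-½) − F80^(-½))
W = 10·11.2·(1/√371 − 1/√22152) = 10·11.2·(0.045199) = 5.0622 kWh/t
P = W·T = 5.0622·1903.3 = 9635.0 kW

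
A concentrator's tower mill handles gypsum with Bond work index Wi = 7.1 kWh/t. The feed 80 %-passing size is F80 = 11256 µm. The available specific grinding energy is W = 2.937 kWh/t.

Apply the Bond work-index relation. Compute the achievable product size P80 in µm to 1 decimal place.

P80 = 387.6 µm

Bond: W = 10·Wi·(1/√P80 − 1/√F80)
⇒ 1/√P80 = W/(10 Wi) + 1/√F80
  = 2.9370/(10·7.1) + 1/√11256 = 0.041366 + 0.009426 = 0.050792
P80 = (1/0.050792)² = 19.6882² = 387.63 µm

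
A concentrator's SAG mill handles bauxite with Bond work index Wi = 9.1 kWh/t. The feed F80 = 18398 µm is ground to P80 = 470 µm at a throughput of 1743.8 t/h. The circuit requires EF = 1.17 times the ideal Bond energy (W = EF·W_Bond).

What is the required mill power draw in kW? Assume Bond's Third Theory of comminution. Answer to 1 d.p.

P = 7195.2 kW

W = 10·Wi·[P80^(−½) − F80^(−½)]
W = 10·9.1·(1/√470 − 1/√18398) = 10·9.1·(0.038754) = 3.5266 kWh/t
With EF = 1.17: W = 3.5266·1.17 = 4.1261 kWh/t
Mill draw = 4.1261 × 1743.8 = 7195.2 kW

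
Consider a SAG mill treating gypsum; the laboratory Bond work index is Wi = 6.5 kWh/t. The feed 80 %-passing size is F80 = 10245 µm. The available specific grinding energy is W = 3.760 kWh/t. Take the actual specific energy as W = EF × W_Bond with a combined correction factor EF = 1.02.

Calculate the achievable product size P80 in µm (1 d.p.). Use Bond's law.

P80 = 225.5 µm

W = 10 Wi (P80^-0.5 − F80^-0.5)
W_Bond = W / EF = 3.760 / 1.02 = 3.6863 kWh/t
P80^(−½) = W_Bond/(10 Wi) + F80^(−½)
  = 3.6863/(10·6.5) + 1/√10245 = 0.056712 + 0.009880 = 0.066592
P80 = (1/0.066592)² = 15.0169² = 225.51 µm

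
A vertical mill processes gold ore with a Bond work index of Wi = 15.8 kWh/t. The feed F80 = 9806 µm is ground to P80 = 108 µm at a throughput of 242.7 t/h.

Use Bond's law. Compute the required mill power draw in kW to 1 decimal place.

P = 3302.7 kW

W = 10 Wi / √P80 − 10 Wi / √F80
W = 10·15.8·(1/√108 − 1/√9806) = 10·15.8·(0.086127) = 13.6080 kWh/t
Mill draw = 13.6080 × 242.7 = 3302.7 kW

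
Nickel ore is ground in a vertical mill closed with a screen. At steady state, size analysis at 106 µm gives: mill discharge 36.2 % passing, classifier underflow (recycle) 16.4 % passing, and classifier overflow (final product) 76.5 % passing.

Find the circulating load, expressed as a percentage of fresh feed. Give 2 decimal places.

Let r = R/F. Size balance at 106 µm:
d + r·d = r·u + o → r(d−u) = o−d
r = (76.5 − 36.2)/(36.2 − 16.4) = 40.3/19.8 = 2.0354
CL = 100·r = 203.54 %

CL = 203.54 %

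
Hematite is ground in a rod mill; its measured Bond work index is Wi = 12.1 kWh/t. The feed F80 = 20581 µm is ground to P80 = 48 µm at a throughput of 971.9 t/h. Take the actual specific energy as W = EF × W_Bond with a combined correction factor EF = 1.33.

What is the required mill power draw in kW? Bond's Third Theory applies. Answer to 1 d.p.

W = 10·Wi·(P80^(-½) − F80^(-½))
W = 10·12.1·(1/√48 − 1/√20581) = 10·12.1·(0.137367) = 16.6214 kWh/t
W_actual = 1.33 × 16.6214 = 22.1065 kWh/t
Mill draw = 22.1065 × 971.9 = 21485.3 kW

P = 21485.3 kW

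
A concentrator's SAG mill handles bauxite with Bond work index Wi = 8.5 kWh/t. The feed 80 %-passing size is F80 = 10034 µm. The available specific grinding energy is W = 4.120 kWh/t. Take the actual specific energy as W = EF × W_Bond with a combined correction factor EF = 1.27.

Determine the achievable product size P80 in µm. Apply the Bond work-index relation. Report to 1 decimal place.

P80 = 431.3 µm

W_Bond = 10·Wi·(1/√P₈₀ − 1/√F₈₀)
W_Bond = W / EF = 4.120 / 1.27 = 3.2441 kWh/t
P80^(−½) = W_Bond/(10 Wi) + F80^(−½)
  = 3.2441/(10·8.5) + 1/√10034 = 0.038166 + 0.009983 = 0.048149
P80 = (1/0.048149)² = 20.7689² = 431.35 µm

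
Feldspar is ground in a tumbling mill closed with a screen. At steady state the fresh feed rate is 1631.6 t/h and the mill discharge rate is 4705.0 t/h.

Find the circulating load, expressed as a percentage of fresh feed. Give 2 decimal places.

CL = 188.37 %

Mill node: discharge = fresh + recycle.
R = M − F = 4705.0 − 1631.6 = 3073.4 t/h
CL = 100·R/F = 100·3073.4/1631.6 = 188.37 %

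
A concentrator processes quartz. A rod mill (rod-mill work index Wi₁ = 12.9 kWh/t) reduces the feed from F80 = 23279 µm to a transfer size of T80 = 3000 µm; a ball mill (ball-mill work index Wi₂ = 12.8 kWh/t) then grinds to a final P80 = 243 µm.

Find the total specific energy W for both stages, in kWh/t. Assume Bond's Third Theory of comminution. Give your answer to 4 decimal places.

W = 10 Wi (P80^-0.5 − F80^-0.5)
Stage 1 (23279→3000 µm, Wi₁=12.9): W₁ = 10·12.9·(0.018257 − 0.006554) = 1.5097 kWh/t
Stage 2 (3000→243 µm, Wi₂=12.8): W₂ = 10·12.8·(0.064150 − 0.018257) = 5.8743 kWh/t
W = W₁ + W₂ = 1.5097 + 5.8743 = 7.3840 kWh/t

W = 7.3840 kWh/t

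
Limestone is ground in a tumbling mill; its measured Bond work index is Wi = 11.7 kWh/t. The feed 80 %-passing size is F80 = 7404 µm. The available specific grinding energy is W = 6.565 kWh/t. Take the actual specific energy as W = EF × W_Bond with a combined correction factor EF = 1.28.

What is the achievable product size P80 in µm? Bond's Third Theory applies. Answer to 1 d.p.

W = 10·Wi·[P80^(−½) − F80^(−½)]
W_Bond = W / EF = 6.565 / 1.28 = 5.1289 kWh/t
1/√P80 = 1/√F80 + W_Bond/(10·Wi)
  = 5.1289/(10·11.7) + 1/√7404 = 0.043837 + 0.011622 = 0.055458
P80 = (1/0.055458)² = 18.0315² = 325.14 µm

P80 = 325.1 µm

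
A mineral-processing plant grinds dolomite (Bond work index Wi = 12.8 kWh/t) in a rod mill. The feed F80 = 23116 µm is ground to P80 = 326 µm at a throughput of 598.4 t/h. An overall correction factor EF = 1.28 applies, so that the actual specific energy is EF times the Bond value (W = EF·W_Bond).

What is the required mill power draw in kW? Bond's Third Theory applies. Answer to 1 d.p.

Bond:  W = 10 Wi (1/√P − 1/√F)
W = 10·12.8·(1/√326 − 1/√23116) = 10·12.8·(0.048808) = 6.2474 kWh/t
With EF = 1.28: W = 6.2474·1.28 = 7.9966 kWh/t
P = W·T = 7.9966·598.4 = 4785.2 kW

P = 4785.2 kW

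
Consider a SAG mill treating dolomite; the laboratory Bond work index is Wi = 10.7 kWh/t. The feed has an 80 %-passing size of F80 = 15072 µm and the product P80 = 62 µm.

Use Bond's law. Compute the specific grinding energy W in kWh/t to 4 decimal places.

W = 10 Wi / √P80 − 10 Wi / √F80
1/√62 = 0.127000;  1/√15072 = 0.008145
W = 10·10.7·(0.127000 − 0.008145) = 12.7175 kWh/t

W = 12.7175 kWh/t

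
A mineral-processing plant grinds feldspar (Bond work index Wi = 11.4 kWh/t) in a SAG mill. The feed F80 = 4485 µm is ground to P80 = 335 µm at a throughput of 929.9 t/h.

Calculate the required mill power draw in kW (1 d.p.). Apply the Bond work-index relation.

P = 4208.9 kW

W = 10·Wi·(P80^(-½) − F80^(-½))
W = 10·11.4·(1/√335 − 1/√4485) = 10·11.4·(0.039704) = 4.5262 kWh/t
P = W·T = 4.5262·929.9 = 4208.9 kW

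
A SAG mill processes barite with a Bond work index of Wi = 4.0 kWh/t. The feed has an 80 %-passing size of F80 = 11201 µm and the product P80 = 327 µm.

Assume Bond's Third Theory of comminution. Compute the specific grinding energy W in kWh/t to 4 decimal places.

W = 1.8341 kWh/t

W = 10 Wi (P80^-0.5 − F80^-0.5)
1/√327 = 0.055300;  1/√11201 = 0.009449
W = 10·4.0·(0.055300 − 0.009449) = 1.8341 kWh/t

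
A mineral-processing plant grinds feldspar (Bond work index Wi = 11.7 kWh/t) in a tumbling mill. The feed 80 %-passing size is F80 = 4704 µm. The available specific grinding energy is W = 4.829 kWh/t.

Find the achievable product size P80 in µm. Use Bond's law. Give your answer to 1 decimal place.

Bond: W = 10·Wi·(1/√P80 − 1/√F80)
P80^(−½) = W/(10 Wi) + F80^(−½)
  = 4.8290/(10·11.7) + 1/√4704 = 0.041274 + 0.014580 = 0.055854
P80 = (1/0.055854)² = 17.9039² = 320.55 µm

P80 = 320.5 µm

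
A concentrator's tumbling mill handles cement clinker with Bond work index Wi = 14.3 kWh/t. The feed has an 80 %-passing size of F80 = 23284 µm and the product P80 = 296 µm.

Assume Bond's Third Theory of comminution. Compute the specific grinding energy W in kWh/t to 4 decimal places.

W = 10 Wi / √P80 − 10 Wi / √F80
1/√296 = 0.058124;  1/√23284 = 0.006553
W = 10·14.3·(0.058124 − 0.006553) = 7.3746 kWh/t

W = 7.3746 kWh/t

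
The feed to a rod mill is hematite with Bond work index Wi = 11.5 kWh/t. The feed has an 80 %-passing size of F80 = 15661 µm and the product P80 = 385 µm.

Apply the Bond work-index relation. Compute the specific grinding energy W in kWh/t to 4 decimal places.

W = 4.9420 kWh/t

W = 10·Wi·[P80^(−½) − F80^(−½)]
1/√385 = 0.050965;  1/√15661 = 0.007991
W = 10·11.5·(0.050965 − 0.007991) = 4.9420 kWh/t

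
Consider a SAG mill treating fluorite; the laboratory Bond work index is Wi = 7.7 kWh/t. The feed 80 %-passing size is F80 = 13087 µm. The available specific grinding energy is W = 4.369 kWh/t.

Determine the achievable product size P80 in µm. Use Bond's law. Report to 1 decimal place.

P80 = 233.2 µm

Bond:  W = 10 Wi (1/√P − 1/√F)
1/√P80 = 1/√F80 + W/(10·Wi)
  = 4.3690/(10·7.7) + 1/√13087 = 0.056740 + 0.008741 = 0.065482
P80 = (1/0.065482)² = 15.2715² = 233.22 µm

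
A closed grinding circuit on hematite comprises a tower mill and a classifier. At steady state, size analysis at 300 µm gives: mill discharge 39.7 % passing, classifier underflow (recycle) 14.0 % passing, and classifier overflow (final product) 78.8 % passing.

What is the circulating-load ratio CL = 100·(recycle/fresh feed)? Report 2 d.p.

Mass balance on the −300 µm fraction:
(1+r)·d = r·u + o ⇒ r = (o−d)/(d−u)
r = (78.8 − 39.7)/(39.7 − 14.0) = 39.1/25.7 = 1.5214
CL = 100·r = 152.14 %

CL = 152.14 %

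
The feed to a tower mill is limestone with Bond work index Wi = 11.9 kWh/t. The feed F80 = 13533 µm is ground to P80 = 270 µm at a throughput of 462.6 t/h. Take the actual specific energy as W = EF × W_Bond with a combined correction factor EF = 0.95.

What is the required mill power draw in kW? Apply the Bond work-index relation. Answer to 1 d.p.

W = 10·Wi·[P80^(−½) − F80^(−½)]
W = 10·11.9·(1/√270 − 1/√13533) = 10·11.9·(0.052262) = 6.2192 kWh/t
Apply correction: 6.2192 × 0.95 = 5.9082 kWh/t
Mill draw = 5.9082 × 462.6 = 2733.1 kW

P = 2733.1 kW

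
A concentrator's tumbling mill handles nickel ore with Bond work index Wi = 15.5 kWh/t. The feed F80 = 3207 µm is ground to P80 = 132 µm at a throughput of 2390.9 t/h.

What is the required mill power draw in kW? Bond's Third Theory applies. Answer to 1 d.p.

P = 25711.7 kW

W = 10·Wi·[P80^(−½) − F80^(−½)]
W = 10·15.5·(1/√132 − 1/√3207) = 10·15.5·(0.069380) = 10.7540 kWh/t
P_mill = W·ṁ = 10.7540·2390.9 = 25711.7 kW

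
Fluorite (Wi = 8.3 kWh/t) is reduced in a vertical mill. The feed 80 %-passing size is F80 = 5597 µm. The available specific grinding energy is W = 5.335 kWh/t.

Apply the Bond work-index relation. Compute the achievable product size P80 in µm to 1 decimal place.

P80 = 165.9 µm

W = 10·Wi·[P80^(−½) − F80^(−½)]
P80^(−½) = W/(10 Wi) + F80^(−½)
  = 5.3350/(10·8.3) + 1/√5597 = 0.064277 + 0.013367 = 0.077644
P80 = (1/0.077644)² = 12.8793² = 165.88 µm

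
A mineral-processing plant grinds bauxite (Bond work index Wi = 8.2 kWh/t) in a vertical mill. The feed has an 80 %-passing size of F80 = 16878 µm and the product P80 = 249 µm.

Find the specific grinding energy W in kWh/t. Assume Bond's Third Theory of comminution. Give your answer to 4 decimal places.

W = 4.5654 kWh/t

W = 10 Wi (1/√P80 − 1/√F80)  [Bond]
1/√249 = 0.063372;  1/√16878 = 0.007697
W = 10·8.2·(0.063372 − 0.007697) = 4.5654 kWh/t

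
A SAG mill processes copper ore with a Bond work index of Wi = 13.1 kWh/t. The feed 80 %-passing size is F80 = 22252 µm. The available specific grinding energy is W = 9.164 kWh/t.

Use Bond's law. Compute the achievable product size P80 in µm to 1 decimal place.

P80 = 170.2 µm

W = 10 Wi (1/√P80 − 1/√F80)  [Bond]
1/√P80 = 1/√F80 + W/(10·Wi)
  = 9.1640/(10·13.1) + 1/√22252 = 0.069954 + 0.006704 = 0.076658
P80 = (1/0.076658)² = 13.0450² = 170.17 µm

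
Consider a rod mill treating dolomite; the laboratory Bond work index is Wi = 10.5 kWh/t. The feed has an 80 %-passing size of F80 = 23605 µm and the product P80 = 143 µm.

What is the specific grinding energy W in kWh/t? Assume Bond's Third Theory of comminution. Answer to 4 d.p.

W = 8.0971 kWh/t

W = 10·Wi·[P80^(−½) − F80^(−½)]
1/√143 = 0.083624;  1/√23605 = 0.006509
W = 10·10.5·(0.083624 − 0.006509) = 8.0971 kWh/t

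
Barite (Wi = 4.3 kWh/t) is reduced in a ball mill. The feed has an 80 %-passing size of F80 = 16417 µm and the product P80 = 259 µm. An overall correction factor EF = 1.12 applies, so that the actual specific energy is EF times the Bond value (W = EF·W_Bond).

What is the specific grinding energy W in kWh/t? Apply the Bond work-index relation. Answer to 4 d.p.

W = 10·Wi·[P80^(−½) − F80^(−½)]
1/√259 = 0.062137;  1/√16417 = 0.007805
W = 10·4.3·(0.062137 − 0.007805) = 2.3363 kWh/t
With EF = 1.12: W = 2.3363·1.12 = 2.6166 kWh/t

W = 2.6166 kWh/t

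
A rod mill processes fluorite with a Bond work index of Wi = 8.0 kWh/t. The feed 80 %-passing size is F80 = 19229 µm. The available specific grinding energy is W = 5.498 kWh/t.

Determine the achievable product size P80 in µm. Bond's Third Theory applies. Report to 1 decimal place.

P80 = 173.4 µm

W = 10·Wi·[P80^(−½) − F80^(−½)]
P80^-0.5 = F80^-0.5 + W/(10 Wi)
  = 5.4980/(10·8.0) + 1/√19229 = 0.068725 + 0.007211 = 0.075936
P80 = (1/0.075936)² = 13.1689² = 173.42 µm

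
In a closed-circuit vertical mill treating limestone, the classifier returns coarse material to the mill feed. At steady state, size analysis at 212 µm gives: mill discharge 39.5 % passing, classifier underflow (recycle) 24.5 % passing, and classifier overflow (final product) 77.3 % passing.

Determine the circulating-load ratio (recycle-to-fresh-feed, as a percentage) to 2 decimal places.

CL = 252.00 %

Two-product formula at 212 µm:
d + r·d = r·u + o → r(d−u) = o−d
r = (77.3 − 39.5)/(39.5 − 24.5) = 37.8/15.0 = 2.5200
CL = 100·r = 252.00 %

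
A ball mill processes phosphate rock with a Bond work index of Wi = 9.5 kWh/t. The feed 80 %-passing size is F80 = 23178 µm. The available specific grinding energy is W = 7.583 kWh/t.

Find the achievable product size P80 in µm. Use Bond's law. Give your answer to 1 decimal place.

P80 = 134.0 µm

W = 10·Wi·[P80^(−½) − F80^(−½)]
P80^(−½) = W/(10 Wi) + F80^(−½)
  = 7.5830/(10·9.5) + 1/√23178 = 0.079821 + 0.006568 = 0.086389
P80 = (1/0.086389)² = 11.5755² = 133.99 µm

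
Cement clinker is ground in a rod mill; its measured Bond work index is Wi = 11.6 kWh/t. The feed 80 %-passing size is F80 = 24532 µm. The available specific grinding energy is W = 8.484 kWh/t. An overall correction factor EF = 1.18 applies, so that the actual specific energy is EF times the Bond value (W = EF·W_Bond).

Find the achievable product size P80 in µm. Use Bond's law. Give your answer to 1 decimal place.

P80 = 214.0 µm

W_Bond = 10·Wi·(1/√P₈₀ − 1/√F₈₀)
W_Bond = W / EF = 8.484 / 1.18 = 7.1898 kWh/t
⇒ 1/√P80 = W_Bond/(10 Wi) + 1/√F80
  = 7.1898/(10·11.6) + 1/√24532 = 0.061981 + 0.006385 = 0.068366
P80 = (1/0.068366)² = 14.6272² = 213.95 µm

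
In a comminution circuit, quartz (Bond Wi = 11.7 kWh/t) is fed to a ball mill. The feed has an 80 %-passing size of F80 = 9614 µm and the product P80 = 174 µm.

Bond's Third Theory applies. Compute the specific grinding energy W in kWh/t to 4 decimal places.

W = 10 Wi / √P80 − 10 Wi / √F80
1/√174 = 0.075810;  1/√9614 = 0.010199
W = 10·11.7·(0.075810 − 0.010199) = 7.6765 kWh/t

W = 7.6765 kWh/t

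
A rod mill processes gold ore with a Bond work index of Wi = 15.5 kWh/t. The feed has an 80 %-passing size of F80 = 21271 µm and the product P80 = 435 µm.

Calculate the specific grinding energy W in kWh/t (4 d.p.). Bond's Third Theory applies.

W = 6.3689 kWh/t

W_Bond = 10·Wi·(1/√P₈₀ − 1/√F₈₀)
1/√435 = 0.047946;  1/√21271 = 0.006857
W = 10·15.5·(0.047946 − 0.006857) = 6.3689 kWh/t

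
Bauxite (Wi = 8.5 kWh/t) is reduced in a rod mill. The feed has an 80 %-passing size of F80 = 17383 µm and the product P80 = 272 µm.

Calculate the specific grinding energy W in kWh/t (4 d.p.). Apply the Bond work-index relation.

W = 10·Wi·(P80^(-½) − F80^(-½))
1/√272 = 0.060634;  1/√17383 = 0.007585
W = 10·8.5·(0.060634 − 0.007585) = 4.5092 kWh/t

W = 4.5092 kWh/t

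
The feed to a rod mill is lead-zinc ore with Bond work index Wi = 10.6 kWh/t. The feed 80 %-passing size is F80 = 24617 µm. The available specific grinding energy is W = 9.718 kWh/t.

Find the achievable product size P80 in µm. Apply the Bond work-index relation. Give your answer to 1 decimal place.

P80 = 104.0 µm

W_Bond = 10·Wi·(1/√P₈₀ − 1/√F₈₀)
P80^-0.5 = F80^-0.5 + W/(10 Wi)
  = 9.7180/(10·10.6) + 1/√24617 = 0.091679 + 0.006374 = 0.098053
P80 = (1/0.098053)² = 10.1986² = 104.01 µm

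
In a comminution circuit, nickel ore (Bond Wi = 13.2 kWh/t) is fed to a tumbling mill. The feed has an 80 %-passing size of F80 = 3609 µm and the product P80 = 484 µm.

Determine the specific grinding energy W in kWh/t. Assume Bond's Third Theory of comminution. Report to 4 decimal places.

W = 3.8027 kWh/t

W = 10·Wi·(P80^(-½) − F80^(-½))
1/√484 = 0.045455;  1/√3609 = 0.016646
W = 10·13.2·(0.045455 − 0.016646) = 3.8027 kWh/t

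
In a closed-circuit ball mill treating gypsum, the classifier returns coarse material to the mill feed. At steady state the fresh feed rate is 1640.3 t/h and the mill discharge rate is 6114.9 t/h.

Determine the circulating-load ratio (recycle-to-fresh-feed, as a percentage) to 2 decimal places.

CL = 272.79 %

Mill node: discharge = fresh + recycle.
R = M − F = 6114.9 − 1640.3 = 4474.6 t/h
CL = 100·R/F = 100·4474.6/1640.3 = 272.79 %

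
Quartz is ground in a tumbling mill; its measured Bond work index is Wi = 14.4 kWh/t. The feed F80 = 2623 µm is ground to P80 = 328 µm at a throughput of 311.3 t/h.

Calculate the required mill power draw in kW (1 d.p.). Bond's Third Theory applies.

P = 1599.9 kW

W = 10·Wi·(P80^(-½) − F80^(-½))
W = 10·14.4·(1/√328 − 1/√2623) = 10·14.4·(0.035690) = 5.1394 kWh/t
Mill draw = 5.1394 × 311.3 = 1599.9 kW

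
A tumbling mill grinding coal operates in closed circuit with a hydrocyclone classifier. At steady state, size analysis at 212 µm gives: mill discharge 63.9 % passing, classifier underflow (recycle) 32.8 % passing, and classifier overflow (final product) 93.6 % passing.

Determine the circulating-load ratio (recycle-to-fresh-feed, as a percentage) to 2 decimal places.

Mass balance on the −212 µm fraction:
r = (o − d)/(d − u)
r = (93.6 − 63.9)/(63.9 − 32.8) = 29.7/31.1 = 0.9550
CL = 100·r = 95.50 %

CL = 95.50 %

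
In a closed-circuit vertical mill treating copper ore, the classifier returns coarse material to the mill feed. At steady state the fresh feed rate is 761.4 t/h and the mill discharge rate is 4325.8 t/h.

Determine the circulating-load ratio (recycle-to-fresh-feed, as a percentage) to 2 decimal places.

CL = 468.14 %

Steady state: M = F + R.
R = M − F = 4325.8 − 761.4 = 3564.4 t/h
CL = 100·R/F = 100·3564.4/761.4 = 468.14 %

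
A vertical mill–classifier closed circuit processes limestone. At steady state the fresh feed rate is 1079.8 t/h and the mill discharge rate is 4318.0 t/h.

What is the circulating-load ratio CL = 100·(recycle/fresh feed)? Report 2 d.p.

CL = 299.89 %

Steady state: M = F + R.
R = M − F = 4318.0 − 1079.8 = 3238.2 t/h
CL = 100·R/F = 100·3238.2/1079.8 = 299.89 %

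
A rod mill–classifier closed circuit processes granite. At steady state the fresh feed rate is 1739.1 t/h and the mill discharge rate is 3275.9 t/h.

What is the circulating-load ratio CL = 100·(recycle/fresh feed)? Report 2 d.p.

CL = 88.37 %

Discharge = new feed + return, hence
R = M − F = 3275.9 − 1739.1 = 1536.8 t/h
CL = 100·R/F = 100·1536.8/1739.1 = 88.37 %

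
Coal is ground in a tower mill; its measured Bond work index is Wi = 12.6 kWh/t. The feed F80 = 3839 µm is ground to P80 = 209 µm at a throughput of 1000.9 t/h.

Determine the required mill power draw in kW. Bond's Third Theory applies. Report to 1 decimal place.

W = 10·Wi·(P80^(-½) − F80^(-½))
W = 10·12.6·(1/√209 − 1/√3839) = 10·12.6·(0.053032) = 6.6820 kWh/t
P_mill = W·ṁ = 6.6820·1000.9 = 6688.0 kW

P = 6688.0 kW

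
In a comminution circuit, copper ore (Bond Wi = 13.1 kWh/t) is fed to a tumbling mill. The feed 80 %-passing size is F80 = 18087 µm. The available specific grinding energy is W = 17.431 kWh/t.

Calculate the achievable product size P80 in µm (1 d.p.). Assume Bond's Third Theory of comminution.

P80 = 50.7 µm

W = 10·Wi·(P80^(-½) − F80^(-½))
⇒ 1/√P80 = W/(10·Wi) + 1/√F80
  = 17.4310/(10·13.1) + 1/√18087 = 0.133061 + 0.007436 = 0.140497
P80 = (1/0.140497)² = 7.1176² = 50.66 µm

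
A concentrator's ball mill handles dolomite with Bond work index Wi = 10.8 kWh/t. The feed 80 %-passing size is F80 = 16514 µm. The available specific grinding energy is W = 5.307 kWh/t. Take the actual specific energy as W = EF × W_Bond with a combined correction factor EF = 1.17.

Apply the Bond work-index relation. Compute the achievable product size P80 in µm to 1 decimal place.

P80 = 403.5 µm

W = 10 Wi (P80^-0.5 − F80^-0.5)
W_Bond = W / EF = 5.307 / 1.17 = 4.5359 kWh/t
P80^-0.5 = F80^-0.5 + W_Bond/(10 Wi)
  = 4.5359/(10·10.8) + 1/√16514 = 0.041999 + 0.007782 = 0.049781
P80 = (1/0.049781)² = 20.0881² = 403.53 µm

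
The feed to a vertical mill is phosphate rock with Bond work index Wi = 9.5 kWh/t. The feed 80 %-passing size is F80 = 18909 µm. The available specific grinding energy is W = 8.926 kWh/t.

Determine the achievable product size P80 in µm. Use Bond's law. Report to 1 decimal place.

P80 = 97.6 µm

W = 10 Wi (1/√P80 − 1/√F80)  [Bond]
1/√P80 = 1/√F80 + W/(10·Wi)
  = 8.9260/(10·9.5) + 1/√18909 = 0.093958 + 0.007272 = 0.101230
P80 = (1/0.101230)² = 9.8785² = 97.58 µm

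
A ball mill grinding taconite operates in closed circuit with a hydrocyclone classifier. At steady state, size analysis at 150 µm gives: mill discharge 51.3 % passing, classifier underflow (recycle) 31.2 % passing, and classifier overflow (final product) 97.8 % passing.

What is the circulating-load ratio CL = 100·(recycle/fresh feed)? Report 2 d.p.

CL = 231.34 %

Balance %-passing 150 µm (r = R/F):
Fd + Rd = Ru + Fo ⇒ R/F = (o−d)/(d−u)
r = (97.8 − 51.3)/(51.3 − 31.2) = 46.5/20.1 = 2.3134
CL = 100·r = 231.34 %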